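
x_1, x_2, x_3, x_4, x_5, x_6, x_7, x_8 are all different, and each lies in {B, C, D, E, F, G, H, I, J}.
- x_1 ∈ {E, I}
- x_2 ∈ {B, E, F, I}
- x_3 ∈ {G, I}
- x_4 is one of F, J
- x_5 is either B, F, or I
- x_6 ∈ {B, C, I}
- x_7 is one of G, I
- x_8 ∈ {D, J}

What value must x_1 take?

The 8 variables together cover exactly {B, C, D, E, F, G, I, J} — 8 values for 8 variables — and C appears only in x_6's list, so x_6 = C.
The 7 still-open variables draw from only 7 values {B, D, E, F, G, I, J}, so each is used; only x_8 can be D, hence x_8 = D.
The 6 still-open variables draw from only 6 values {B, E, F, G, I, J}, so each is used; only x_4 can be J, hence x_4 = J.
x_3 and x_7 between them cover only {G, I} — a naked pair. Remove those values from x_1, x_2, x_5.
So x_1 = E.

E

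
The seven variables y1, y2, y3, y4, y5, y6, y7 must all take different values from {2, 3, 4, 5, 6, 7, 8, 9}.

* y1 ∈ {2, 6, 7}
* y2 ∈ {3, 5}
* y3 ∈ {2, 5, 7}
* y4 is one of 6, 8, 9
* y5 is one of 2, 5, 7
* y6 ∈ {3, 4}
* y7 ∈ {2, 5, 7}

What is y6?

y3, y5, y7 share exactly the 3 values {2, 5, 7}; by pigeonhole those values go to them, so strike 2, 5, 7 from y1, y2.
y1's domain is down to {6}, so y1 = 6. So y4 can't be 6.
y2 must be 3 (only option left). Eliminate 3 elsewhere: y6.
So y6 = 4.

4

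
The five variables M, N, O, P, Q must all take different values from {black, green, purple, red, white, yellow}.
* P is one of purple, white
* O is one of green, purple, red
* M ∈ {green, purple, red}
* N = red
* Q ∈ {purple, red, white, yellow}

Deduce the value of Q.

N must be red (only option left). Strike red from M, O, Q.
Among the 4 still-open variables, yellow fits only Q (and all 4 values in {green, purple, white, yellow} must be used), so Q = yellow.

yellow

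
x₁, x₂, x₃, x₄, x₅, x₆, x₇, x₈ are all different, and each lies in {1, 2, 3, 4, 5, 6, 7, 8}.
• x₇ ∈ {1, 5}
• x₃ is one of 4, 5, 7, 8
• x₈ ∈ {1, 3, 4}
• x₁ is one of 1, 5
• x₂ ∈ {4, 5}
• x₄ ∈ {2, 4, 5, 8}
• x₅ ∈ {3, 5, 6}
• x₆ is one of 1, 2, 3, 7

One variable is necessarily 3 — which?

The 8 variables together cover exactly {1, 2, 3, 4, 5, 6, 7, 8} — 8 values for 8 variables — and 6 appears only in x₅'s list, so x₅ = 6.
x₁ and x₇ between them cover only {1, 5} — a naked pair. Remove those values from x₂, x₃, x₄, x₆, x₈.
x₂ must be 4 (only option left). So x₃, x₄, x₈ can't be 4.
So 3 goes to x₈.

x₈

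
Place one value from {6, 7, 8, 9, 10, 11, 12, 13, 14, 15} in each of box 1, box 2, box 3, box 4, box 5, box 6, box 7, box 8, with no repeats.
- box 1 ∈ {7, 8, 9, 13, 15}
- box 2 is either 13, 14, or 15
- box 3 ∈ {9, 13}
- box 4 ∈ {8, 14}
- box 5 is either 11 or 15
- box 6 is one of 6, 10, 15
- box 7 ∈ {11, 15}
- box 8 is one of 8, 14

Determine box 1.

box 4 and box 8 between them cover only {8, 14} — a naked pair. Remove those values from box 1, box 2.
box 5 and box 7 share exactly the 2 values {11, 15}; by pigeonhole those values go to them, so strike 11, 15 from box 1, box 2, box 6.
box 2 has just one choice, so box 2 = 13. So box 1, box 3 can't be 13.
box 3 must be 9 (only option left). Remove 9 from box 1.
So box 1 = 7.

7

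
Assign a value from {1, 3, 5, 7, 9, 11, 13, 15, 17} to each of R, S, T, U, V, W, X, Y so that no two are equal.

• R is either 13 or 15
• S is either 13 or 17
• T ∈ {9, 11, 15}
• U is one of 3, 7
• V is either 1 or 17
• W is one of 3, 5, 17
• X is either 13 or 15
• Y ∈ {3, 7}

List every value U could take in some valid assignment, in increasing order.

R and X between them cover only {13, 15} — a naked pair. Remove those values from S, T.
That leaves S = 17. Remove 17 from V, W.
V's domain is down to {1}, so V = 1.
The 2 variables U and Y are confined to {3, 7}, which locks those values in; drop them from W.
That leaves W = 5.
No further eliminations apply; U can still be any of 3, 7.

3, 7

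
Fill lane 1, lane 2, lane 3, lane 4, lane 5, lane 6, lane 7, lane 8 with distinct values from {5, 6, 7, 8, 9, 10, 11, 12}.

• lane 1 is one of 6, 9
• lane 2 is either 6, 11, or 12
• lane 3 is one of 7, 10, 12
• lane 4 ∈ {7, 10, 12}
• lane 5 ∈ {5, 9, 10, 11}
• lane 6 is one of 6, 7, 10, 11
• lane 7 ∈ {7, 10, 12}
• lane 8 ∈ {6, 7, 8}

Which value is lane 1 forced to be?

9

Among the 8 variables, 5 fits only lane 5 (and all 8 values in {5, 6, 7, 8, 9, 10, 11, 12} must be used), so lane 5 = 5.
The 7 still-open variables together cover exactly {6, 7, 8, 9, 10, 11, 12} — 7 values for 7 variables — and 8 appears only in lane 8's list, so lane 8 = 8.
The 6 still-open variables draw from only 6 values {6, 7, 9, 10, 11, 12}, so each is used; only lane 1 can be 9, hence lane 1 = 9.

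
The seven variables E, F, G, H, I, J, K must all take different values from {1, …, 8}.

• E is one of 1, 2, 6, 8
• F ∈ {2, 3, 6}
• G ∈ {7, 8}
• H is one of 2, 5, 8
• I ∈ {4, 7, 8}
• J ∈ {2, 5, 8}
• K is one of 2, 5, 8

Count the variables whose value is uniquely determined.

2

H, J, K between them cover only {2, 5, 8} — a naked triple. Remove those values from E, F, G, I.
G has just one choice, so G = 7. So I can't be 7.
I has just one choice, so I = 4.
Determined: G=7, I=4. The other variables each still have more than one consistent value. That makes 2.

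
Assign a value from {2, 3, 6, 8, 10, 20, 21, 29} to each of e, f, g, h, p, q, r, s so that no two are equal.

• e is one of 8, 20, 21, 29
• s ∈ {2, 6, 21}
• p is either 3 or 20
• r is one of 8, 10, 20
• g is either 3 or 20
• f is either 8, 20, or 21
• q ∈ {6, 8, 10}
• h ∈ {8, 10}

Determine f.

21

The 8 variables together cover exactly {2, 3, 6, 8, 10, 20, 21, 29} — 8 values for 8 variables — and 2 appears only in s's list, so s = 2.
The 7 still-open variables together cover exactly {3, 6, 8, 10, 20, 21, 29} — 7 values for 7 variables — and 6 appears only in q's list, so q = 6.
The 6 still-open variables together cover exactly {3, 8, 10, 20, 21, 29} — 6 values for 6 variables — and 29 appears only in e's list, so e = 29.
Among the 5 still-open variables, 21 fits only f (and all 5 values in {3, 8, 10, 20, 21} must be used), so f = 21.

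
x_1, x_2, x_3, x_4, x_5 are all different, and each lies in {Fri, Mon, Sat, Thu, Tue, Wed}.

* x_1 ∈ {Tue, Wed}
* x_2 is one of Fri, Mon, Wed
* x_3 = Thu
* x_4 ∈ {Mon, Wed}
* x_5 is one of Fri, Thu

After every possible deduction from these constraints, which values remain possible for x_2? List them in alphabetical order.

x_3's domain is down to {Thu}, so x_3 = Thu. Strike Thu from x_5.
That leaves x_5 = Fri. So x_2 can't be Fri.
The 3 still-open variables draw from only 3 values {Mon, Tue, Wed}, so each is used; only x_1 can be Tue, hence x_1 = Tue.
No further eliminations apply; x_2 can still be any of Mon, Wed.

Mon, Wed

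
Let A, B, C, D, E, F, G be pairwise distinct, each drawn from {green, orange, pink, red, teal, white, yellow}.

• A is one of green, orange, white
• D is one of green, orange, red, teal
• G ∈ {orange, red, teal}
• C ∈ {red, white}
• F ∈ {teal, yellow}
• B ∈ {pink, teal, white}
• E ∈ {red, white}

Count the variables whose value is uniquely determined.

2

The 7 variables draw from only 7 values {green, orange, pink, red, teal, white, yellow}, so each is used; only B can be pink, hence B = pink.
The 6 still-open variables together cover exactly {green, orange, red, teal, white, yellow} — 6 values for 6 variables — and yellow appears only in F's list, so F = yellow.
C and E between them cover only {red, white} — a naked pair. Remove those values from A, D, G.
Determined: B=pink, F=yellow. The other variables each still have more than one consistent value. That makes 2.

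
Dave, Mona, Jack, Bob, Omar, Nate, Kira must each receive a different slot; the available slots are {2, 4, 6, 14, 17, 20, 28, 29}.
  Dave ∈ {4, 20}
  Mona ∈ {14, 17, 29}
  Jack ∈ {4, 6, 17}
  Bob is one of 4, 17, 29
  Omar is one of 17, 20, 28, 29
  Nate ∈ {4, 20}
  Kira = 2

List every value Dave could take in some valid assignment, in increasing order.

Kira's domain is down to {2}, so Kira = 2.
Dave and Nate between them cover only {4, 20} — a naked pair. Remove those values from Jack, Bob, Omar.
No further eliminations apply; Dave can still be any of 4, 20.

4, 20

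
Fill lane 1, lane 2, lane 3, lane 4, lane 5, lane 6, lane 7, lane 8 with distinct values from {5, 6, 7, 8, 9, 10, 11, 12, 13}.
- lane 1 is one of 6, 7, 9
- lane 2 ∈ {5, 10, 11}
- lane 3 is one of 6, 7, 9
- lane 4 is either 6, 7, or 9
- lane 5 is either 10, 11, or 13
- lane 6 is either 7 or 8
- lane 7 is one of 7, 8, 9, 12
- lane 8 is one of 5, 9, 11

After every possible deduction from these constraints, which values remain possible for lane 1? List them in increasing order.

lane 1, lane 3, lane 4 share exactly the 3 values {6, 7, 9}; by pigeonhole those values go to them, so strike 6, 7, 9 from lane 6, lane 7, lane 8.
lane 6 has just one choice, so lane 6 = 8. Remove 8 from lane 7.
lane 7 must be 12 (only option left).
No further eliminations apply; lane 1 can still be any of 6, 7, 9.

6, 7, 9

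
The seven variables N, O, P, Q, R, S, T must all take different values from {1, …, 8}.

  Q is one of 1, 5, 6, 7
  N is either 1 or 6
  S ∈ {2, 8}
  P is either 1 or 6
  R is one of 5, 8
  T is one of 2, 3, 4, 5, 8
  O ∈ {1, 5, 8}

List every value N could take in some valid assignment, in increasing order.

N and P between them cover only {1, 6} — a naked pair. Remove those values from O, Q.
O and R share exactly the 2 values {5, 8}; by pigeonhole those values go to them, so strike 5, 8 from Q, S, T.
Q's domain is down to {7}, so Q = 7.
S must be 2 (only option left). Remove 2 from T.
No further eliminations apply; N can still be any of 1, 6.

1, 6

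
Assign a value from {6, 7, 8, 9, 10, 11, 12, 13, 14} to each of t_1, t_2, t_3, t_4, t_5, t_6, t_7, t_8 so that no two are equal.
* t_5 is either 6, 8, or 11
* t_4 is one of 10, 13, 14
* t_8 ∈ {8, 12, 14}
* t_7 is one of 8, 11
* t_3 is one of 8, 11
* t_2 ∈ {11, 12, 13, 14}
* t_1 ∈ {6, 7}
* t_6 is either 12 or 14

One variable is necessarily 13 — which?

t_2

Among the 8 variables, 7 fits only t_1 (and all 8 values in {6, 7, 8, 10, 11, 12, 13, 14} must be used), so t_1 = 7.
The 7 still-open variables draw from only 7 values {6, 8, 10, 11, 12, 13, 14}, so each is used; only t_5 can be 6, hence t_5 = 6.
The 6 still-open variables together cover exactly {8, 10, 11, 12, 13, 14} — 6 values for 6 variables — and 10 appears only in t_4's list, so t_4 = 10.
The 5 still-open variables together cover exactly {8, 11, 12, 13, 14} — 5 values for 5 variables — and 13 appears only in t_2's list, so t_2 = 13.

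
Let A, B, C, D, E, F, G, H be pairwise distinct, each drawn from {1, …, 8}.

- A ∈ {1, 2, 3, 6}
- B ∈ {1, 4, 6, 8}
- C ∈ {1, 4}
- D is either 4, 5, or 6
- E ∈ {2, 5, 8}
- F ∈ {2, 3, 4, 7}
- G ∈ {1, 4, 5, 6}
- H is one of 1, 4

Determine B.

8

Among the 8 variables, 7 fits only F (and all 8 values in {1, 2, 3, 4, 5, 6, 7, 8} must be used), so F = 7.
Among the 7 still-open variables, 3 fits only A (and all 7 values in {1, 2, 3, 4, 5, 6, 8} must be used), so A = 3.
The 6 still-open variables draw from only 6 values {1, 2, 4, 5, 6, 8}, so each is used; only E can be 2, hence E = 2.
The 5 still-open variables draw from only 5 values {1, 4, 5, 6, 8}, so each is used; only B can be 8, hence B = 8.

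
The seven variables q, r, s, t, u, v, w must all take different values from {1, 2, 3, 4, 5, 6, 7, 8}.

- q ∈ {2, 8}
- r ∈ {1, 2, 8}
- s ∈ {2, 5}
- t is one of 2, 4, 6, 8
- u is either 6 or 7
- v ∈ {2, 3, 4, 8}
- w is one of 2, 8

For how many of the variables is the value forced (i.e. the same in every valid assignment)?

2

q and w between them cover only {2, 8} — a naked pair. Remove those values from r, s, t, v.
That leaves r = 1.
s's domain is down to {5}, so s = 5.
Determined: r=1, s=5. The other variables each still have more than one consistent value. That makes 2.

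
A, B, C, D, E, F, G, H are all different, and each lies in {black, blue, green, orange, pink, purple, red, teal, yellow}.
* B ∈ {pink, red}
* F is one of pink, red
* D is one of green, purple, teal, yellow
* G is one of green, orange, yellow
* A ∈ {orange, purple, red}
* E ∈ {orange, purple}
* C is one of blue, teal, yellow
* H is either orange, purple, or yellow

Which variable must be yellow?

H

The 8 variables draw from only 8 values {blue, green, orange, pink, purple, red, teal, yellow}, so each is used; only C can be blue, hence C = blue.
The 7 still-open variables draw from only 7 values {green, orange, pink, purple, red, teal, yellow}, so each is used; only D can be teal, hence D = teal.
The 6 still-open variables draw from only 6 values {green, orange, pink, purple, red, yellow}, so each is used; only G can be green, hence G = green.
Among the 5 still-open variables, yellow fits only H (and all 5 values in {orange, pink, purple, red, yellow} must be used), so H = yellow.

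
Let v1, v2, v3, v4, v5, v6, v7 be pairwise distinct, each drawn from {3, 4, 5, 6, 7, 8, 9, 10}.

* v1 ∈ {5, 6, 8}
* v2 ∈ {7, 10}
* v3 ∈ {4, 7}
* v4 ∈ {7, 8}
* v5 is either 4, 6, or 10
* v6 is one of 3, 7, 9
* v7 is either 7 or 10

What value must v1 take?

5

The 2 variables v2 and v7 are confined to {7, 10}, which locks those values in; drop them from v3, v4, v5, v6.
v3 must be 4 (only option left). So v5 can't be 4.
That leaves v4 = 8. Eliminate 8 elsewhere: v1.
v5 must be 6 (only option left). So v1 can't be 6.
So v1 = 5.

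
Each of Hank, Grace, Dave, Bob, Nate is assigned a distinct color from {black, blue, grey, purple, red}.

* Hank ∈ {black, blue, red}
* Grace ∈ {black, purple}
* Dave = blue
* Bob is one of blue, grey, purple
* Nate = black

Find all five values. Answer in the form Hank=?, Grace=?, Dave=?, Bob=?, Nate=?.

Hank=red, Grace=purple, Dave=blue, Bob=grey, Nate=black

Dave's domain is down to {blue}, so Dave = blue. So Hank, Bob can't be blue.
Nate's domain is down to {black}, so Nate = black. Strike black from Hank, Grace.
That leaves Hank = red.
That leaves Grace = purple. Remove purple from Bob.
Bob has just one choice, so Bob = grey.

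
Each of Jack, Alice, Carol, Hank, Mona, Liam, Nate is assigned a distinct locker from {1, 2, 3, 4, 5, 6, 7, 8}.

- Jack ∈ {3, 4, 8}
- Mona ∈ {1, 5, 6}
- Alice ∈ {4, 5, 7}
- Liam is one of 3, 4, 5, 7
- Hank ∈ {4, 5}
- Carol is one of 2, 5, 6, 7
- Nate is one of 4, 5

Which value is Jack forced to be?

8

The 2 variables Hank and Nate are confined to {4, 5}, which locks those values in; drop them from Jack, Alice, Carol, Mona, Liam.
Alice must be 7 (only option left). Strike 7 from Carol, Liam.
That leaves Liam = 3. Strike 3 from Jack.
So Jack = 8.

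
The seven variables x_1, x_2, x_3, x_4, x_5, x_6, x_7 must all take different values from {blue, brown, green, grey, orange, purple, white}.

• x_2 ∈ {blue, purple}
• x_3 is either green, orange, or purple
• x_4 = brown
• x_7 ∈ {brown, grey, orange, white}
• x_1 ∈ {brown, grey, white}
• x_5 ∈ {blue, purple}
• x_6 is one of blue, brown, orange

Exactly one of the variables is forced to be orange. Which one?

x_4 must be brown (only option left). Remove brown from x_1, x_6, x_7.
The 6 still-open variables together cover exactly {blue, green, grey, orange, purple, white} — 6 values for 6 variables — and green appears only in x_3's list, so x_3 = green.
x_2 and x_5 share exactly the 2 values {blue, purple}; by pigeonhole those values go to them, so strike blue, purple from x_6.
So orange goes to x_6.

x_6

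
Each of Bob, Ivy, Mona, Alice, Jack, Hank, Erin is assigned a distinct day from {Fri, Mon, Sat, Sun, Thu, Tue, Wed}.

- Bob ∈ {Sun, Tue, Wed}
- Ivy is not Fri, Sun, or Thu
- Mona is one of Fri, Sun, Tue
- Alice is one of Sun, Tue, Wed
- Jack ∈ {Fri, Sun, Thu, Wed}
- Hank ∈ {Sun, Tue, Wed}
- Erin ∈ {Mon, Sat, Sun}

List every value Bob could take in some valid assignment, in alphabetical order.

The 7 variables together cover exactly {Fri, Mon, Sat, Sun, Thu, Tue, Wed} — 7 values for 7 variables — and Thu appears only in Jack's list, so Jack = Thu.
The 6 still-open variables together cover exactly {Fri, Mon, Sat, Sun, Tue, Wed} — 6 values for 6 variables — and Fri appears only in Mona's list, so Mona = Fri.
The 3 variables Bob, Alice, Hank are confined to {Sun, Tue, Wed}, which locks those values in; drop them from Ivy, Erin.
No further eliminations apply; Bob can still be any of Sun, Tue, Wed.

Sun, Tue, Wed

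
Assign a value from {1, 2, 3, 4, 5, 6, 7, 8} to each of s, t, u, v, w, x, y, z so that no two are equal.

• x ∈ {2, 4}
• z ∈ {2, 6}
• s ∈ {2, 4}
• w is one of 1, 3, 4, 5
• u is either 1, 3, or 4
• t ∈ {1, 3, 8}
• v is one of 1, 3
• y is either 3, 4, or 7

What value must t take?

8

The 8 variables draw from only 8 values {1, 2, 3, 4, 5, 6, 7, 8}, so each is used; only w can be 5, hence w = 5.
The 7 still-open variables draw from only 7 values {1, 2, 3, 4, 6, 7, 8}, so each is used; only z can be 6, hence z = 6.
The 6 still-open variables draw from only 6 values {1, 2, 3, 4, 7, 8}, so each is used; only y can be 7, hence y = 7.
The 5 still-open variables together cover exactly {1, 2, 3, 4, 8} — 5 values for 5 variables — and 8 appears only in t's list, so t = 8.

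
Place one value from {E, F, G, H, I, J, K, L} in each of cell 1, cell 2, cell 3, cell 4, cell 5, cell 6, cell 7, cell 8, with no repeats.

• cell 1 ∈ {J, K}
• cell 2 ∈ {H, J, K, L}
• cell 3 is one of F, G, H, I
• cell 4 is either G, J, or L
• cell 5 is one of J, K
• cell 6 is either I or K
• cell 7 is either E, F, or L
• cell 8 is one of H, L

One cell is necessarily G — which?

cell 4

The 8 variables draw from only 8 values {E, F, G, H, I, J, K, L}, so each is used; only cell 7 can be E, hence cell 7 = E.
The 7 still-open variables together cover exactly {F, G, H, I, J, K, L} — 7 values for 7 variables — and F appears only in cell 3's list, so cell 3 = F.
The 6 still-open variables together cover exactly {G, H, I, J, K, L} — 6 values for 6 variables — and G appears only in cell 4's list, so cell 4 = G.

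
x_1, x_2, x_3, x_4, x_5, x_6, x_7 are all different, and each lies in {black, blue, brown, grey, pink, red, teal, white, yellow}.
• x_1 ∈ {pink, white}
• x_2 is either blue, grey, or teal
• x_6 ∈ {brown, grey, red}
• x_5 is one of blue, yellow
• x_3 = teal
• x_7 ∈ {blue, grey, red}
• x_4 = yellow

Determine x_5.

blue

x_3 has just one choice, so x_3 = teal. Remove teal from x_2.
x_4 has just one choice, so x_4 = yellow. Eliminate yellow elsewhere: x_5.
So x_5 = blue.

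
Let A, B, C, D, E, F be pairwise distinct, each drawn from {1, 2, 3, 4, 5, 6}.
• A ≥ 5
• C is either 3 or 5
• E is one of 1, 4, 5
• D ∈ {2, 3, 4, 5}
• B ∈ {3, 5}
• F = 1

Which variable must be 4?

F has just one choice, so F = 1. Eliminate 1 elsewhere: E.
The 5 still-open variables draw from only 5 values {2, 3, 4, 5, 6}, so each is used; only D can be 2, hence D = 2.
Among the 4 still-open variables, 4 fits only E (and all 4 values in {3, 4, 5, 6} must be used), so E = 4.

E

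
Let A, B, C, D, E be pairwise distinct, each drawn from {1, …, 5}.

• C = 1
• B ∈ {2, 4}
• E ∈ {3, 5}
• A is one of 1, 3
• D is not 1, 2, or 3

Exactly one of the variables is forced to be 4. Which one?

D

C must be 1 (only option left). Remove 1 from A.
A must be 3 (only option left). Remove 3 from E.
E's domain is down to {5}, so E = 5. Strike 5 from D.
So 4 goes to D.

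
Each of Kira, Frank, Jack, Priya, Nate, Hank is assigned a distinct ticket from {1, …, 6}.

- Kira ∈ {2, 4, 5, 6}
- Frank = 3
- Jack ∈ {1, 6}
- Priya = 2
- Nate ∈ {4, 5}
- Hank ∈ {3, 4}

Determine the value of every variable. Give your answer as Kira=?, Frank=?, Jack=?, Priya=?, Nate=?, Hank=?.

Frank's domain is down to {3}, so Frank = 3. Remove 3 from Hank.
Priya's domain is down to {2}, so Priya = 2. Eliminate 2 elsewhere: Kira.
That leaves Hank = 4. Eliminate 4 elsewhere: Kira, Nate.
Nate must be 5 (only option left). So Kira can't be 5.
That leaves Kira = 6. So Jack can't be 6.
Jack must be 1 (only option left).

Kira=6, Frank=3, Jack=1, Priya=2, Nate=5, Hank=4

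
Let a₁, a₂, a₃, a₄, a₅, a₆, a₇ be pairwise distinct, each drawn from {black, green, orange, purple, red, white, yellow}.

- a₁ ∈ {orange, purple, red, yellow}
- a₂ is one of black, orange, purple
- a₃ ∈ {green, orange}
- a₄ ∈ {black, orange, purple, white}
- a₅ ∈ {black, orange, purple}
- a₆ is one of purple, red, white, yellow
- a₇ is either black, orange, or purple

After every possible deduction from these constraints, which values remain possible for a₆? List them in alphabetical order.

red, yellow

The 7 variables draw from only 7 values {black, green, orange, purple, red, white, yellow}, so each is used; only a₃ can be green, hence a₃ = green.
The 3 variables a₂, a₅, a₇ are confined to {black, orange, purple}, which locks those values in; drop them from a₁, a₄, a₆.
a₄'s domain is down to {white}, so a₄ = white. Strike white from a₆.
No further eliminations apply; a₆ can still be any of red, yellow.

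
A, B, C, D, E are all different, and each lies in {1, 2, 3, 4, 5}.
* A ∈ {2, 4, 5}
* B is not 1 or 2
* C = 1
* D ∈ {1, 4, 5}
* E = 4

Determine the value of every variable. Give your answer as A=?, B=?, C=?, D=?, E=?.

A=2, B=3, C=1, D=5, E=4

C has just one choice, so C = 1. Strike 1 from D.
E has just one choice, so E = 4. So A, B, D can't be 4.
That leaves D = 5. Remove 5 from A, B.
A's domain is down to {2}, so A = 2.
B's domain is down to {3}, so B = 3.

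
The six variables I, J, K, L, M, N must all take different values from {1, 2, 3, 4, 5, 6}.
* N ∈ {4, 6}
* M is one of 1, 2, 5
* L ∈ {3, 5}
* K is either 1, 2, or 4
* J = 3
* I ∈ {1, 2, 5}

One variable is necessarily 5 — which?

L

J's domain is down to {3}, so J = 3. So L can't be 3.
So 5 goes to L.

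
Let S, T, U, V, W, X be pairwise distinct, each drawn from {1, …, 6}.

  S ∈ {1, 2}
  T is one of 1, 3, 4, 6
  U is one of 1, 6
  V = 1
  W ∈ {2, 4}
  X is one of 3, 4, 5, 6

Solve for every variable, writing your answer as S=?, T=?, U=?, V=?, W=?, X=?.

V's domain is down to {1}, so V = 1. So S, T, U can't be 1.
S's domain is down to {2}, so S = 2. Eliminate 2 elsewhere: W.
U's domain is down to {6}, so U = 6. Strike 6 from T, X.
W has just one choice, so W = 4. Remove 4 from T, X.
T's domain is down to {3}, so T = 3. Strike 3 from X.
X's domain is down to {5}, so X = 5.

S=2, T=3, U=6, V=1, W=4, X=5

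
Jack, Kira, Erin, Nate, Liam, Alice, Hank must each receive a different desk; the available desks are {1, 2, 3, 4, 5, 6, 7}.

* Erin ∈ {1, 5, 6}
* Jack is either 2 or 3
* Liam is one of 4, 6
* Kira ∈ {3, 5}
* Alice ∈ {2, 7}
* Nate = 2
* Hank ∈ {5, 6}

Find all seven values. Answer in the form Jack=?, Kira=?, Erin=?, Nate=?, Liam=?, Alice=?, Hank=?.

Jack=3, Kira=5, Erin=1, Nate=2, Liam=4, Alice=7, Hank=6

Nate has just one choice, so Nate = 2. Remove 2 from Jack, Alice.
Alice's domain is down to {7}, so Alice = 7.
Jack must be 3 (only option left). Eliminate 3 elsewhere: Kira.
Kira has just one choice, so Kira = 5. So Erin, Hank can't be 5.
Hank has just one choice, so Hank = 6. So Erin, Liam can't be 6.
Erin's domain is down to {1}, so Erin = 1.
Liam has just one choice, so Liam = 4.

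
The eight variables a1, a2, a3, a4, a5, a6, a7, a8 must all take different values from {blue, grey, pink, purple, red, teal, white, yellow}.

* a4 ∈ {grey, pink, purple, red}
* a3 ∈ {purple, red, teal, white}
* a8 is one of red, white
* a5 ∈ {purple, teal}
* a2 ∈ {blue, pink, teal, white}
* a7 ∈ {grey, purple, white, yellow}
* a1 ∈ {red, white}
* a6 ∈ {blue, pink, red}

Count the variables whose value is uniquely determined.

The 8 variables together cover exactly {blue, grey, pink, purple, red, teal, white, yellow} — 8 values for 8 variables — and yellow appears only in a7's list, so a7 = yellow.
Among the 7 still-open variables, grey fits only a4 (and all 7 values in {blue, grey, pink, purple, red, teal, white} must be used), so a4 = grey.
a1 and a8 share exactly the 2 values {red, white}; by pigeonhole those values go to them, so strike red, white from a2, a3, a6.
The 2 variables a3 and a5 are confined to {purple, teal}, which locks those values in; drop them from a2.
Determined: a4=grey, a7=yellow. The other variables each still have more than one consistent value. That makes 2.

2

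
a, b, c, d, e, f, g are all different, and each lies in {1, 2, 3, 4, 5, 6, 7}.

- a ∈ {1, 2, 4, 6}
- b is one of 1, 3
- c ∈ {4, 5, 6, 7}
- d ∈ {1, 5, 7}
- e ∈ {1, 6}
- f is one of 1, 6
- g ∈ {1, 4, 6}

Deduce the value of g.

Among the 7 variables, 2 fits only a (and all 7 values in {1, 2, 3, 4, 5, 6, 7} must be used), so a = 2.
Among the 6 still-open variables, 3 fits only b (and all 6 values in {1, 3, 4, 5, 6, 7} must be used), so b = 3.
e and f between them cover only {1, 6} — a naked pair. Remove those values from c, d, g.
So g = 4.

4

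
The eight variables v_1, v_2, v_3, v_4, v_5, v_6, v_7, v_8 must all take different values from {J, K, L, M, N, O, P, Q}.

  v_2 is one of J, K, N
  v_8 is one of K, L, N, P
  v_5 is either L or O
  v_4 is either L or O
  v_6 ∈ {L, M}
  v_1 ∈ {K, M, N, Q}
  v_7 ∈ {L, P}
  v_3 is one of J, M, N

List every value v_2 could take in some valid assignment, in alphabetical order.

J, K, N

The 8 variables draw from only 8 values {J, K, L, M, N, O, P, Q}, so each is used; only v_1 can be Q, hence v_1 = Q.
The 2 variables v_4 and v_5 are confined to {L, O}, which locks those values in; drop them from v_6, v_7, v_8.
That leaves v_6 = M. Eliminate M elsewhere: v_3.
v_7's domain is down to {P}, so v_7 = P. Strike P from v_8.
No further eliminations apply; v_2 can still be any of J, K, N.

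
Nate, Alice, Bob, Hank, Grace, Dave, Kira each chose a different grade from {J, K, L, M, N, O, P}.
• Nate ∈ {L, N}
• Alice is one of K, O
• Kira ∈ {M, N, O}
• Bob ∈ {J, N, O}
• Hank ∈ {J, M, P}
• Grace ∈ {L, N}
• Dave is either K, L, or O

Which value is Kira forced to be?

M

The 7 variables draw from only 7 values {J, K, L, M, N, O, P}, so each is used; only Hank can be P, hence Hank = P.
The 6 still-open variables draw from only 6 values {J, K, L, M, N, O}, so each is used; only Bob can be J, hence Bob = J.
Among the 5 still-open variables, M fits only Kira (and all 5 values in {K, L, M, N, O} must be used), so Kira = M.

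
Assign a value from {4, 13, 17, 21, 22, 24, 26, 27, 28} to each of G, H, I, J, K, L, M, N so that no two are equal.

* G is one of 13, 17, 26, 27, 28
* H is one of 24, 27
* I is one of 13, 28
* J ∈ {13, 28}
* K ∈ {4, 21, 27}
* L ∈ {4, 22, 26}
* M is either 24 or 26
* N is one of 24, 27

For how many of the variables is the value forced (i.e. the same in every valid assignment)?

H and N between them cover only {24, 27} — a naked pair. Remove those values from G, K, M.
That leaves M = 26. Remove 26 from G, L.
The 2 variables I and J are confined to {13, 28}, which locks those values in; drop them from G.
That leaves G = 17.
Determined: G=17, M=26. The other variables each still have more than one consistent value. That makes 2.

2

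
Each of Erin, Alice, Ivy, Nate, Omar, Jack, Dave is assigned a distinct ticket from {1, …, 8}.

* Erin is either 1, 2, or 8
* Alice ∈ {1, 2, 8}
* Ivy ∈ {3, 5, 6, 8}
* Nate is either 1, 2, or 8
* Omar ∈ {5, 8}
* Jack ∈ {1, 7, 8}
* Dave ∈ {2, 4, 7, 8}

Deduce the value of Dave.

Erin, Alice, Nate share exactly the 3 values {1, 2, 8}; by pigeonhole those values go to them, so strike 1, 2, 8 from Ivy, Omar, Jack, Dave.
Omar's domain is down to {5}, so Omar = 5. So Ivy can't be 5.
That leaves Jack = 7. Strike 7 from Dave.
So Dave = 4.

4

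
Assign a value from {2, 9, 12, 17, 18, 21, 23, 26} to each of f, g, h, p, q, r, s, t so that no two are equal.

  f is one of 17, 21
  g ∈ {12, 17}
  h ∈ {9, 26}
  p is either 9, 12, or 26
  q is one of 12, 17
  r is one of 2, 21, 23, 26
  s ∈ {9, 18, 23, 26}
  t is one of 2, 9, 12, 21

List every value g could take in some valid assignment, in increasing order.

12, 17

The 8 variables together cover exactly {2, 9, 12, 17, 18, 21, 23, 26} — 8 values for 8 variables — and 18 appears only in s's list, so s = 18.
The 7 still-open variables together cover exactly {2, 9, 12, 17, 21, 23, 26} — 7 values for 7 variables — and 23 appears only in r's list, so r = 23.
Among the 6 still-open variables, 2 fits only t (and all 6 values in {2, 9, 12, 17, 21, 26} must be used), so t = 2.
Among the 5 still-open variables, 21 fits only f (and all 5 values in {9, 12, 17, 21, 26} must be used), so f = 21.
g and q between them cover only {12, 17} — a naked pair. Remove those values from p.
No further eliminations apply; g can still be any of 12, 17.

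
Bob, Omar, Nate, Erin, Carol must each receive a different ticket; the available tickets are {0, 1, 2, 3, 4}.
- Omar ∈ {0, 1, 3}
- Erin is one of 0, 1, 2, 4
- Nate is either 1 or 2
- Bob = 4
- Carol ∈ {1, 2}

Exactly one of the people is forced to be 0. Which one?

Erin

Bob's domain is down to {4}, so Bob = 4. Remove 4 from Erin.
The 4 still-open variables together cover exactly {0, 1, 2, 3} — 4 values for 4 variables — and 3 appears only in Omar's list, so Omar = 3.
The 3 still-open variables together cover exactly {0, 1, 2} — 3 values for 3 variables — and 0 appears only in Erin's list, so Erin = 0.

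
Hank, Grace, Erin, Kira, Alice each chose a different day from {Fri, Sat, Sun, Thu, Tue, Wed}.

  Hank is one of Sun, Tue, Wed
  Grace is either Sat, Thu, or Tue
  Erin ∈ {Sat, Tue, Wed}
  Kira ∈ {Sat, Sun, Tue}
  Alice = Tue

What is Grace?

Thu

Alice's domain is down to {Tue}, so Alice = Tue. Remove Tue from Hank, Grace, Erin, Kira.
Among the 4 still-open variables, Thu fits only Grace (and all 4 values in {Sat, Sun, Thu, Wed} must be used), so Grace = Thu.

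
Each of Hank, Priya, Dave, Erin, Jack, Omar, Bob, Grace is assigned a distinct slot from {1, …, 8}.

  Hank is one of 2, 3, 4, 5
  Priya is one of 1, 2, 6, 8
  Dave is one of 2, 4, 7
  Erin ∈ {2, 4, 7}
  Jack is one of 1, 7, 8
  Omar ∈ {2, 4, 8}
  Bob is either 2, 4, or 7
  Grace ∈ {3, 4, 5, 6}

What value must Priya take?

The 3 variables Dave, Erin, Bob are confined to {2, 4, 7}, which locks those values in; drop them from Hank, Priya, Jack, Omar, Grace.
Omar has just one choice, so Omar = 8. Remove 8 from Priya, Jack.
Jack must be 1 (only option left). Strike 1 from Priya.
So Priya = 6.

6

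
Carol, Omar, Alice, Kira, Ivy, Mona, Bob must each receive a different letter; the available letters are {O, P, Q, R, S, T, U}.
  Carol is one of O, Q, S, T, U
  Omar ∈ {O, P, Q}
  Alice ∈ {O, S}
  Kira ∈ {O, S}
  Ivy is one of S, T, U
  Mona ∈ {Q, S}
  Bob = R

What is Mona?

Q

Bob has just one choice, so Bob = R.
The 6 still-open variables together cover exactly {O, P, Q, S, T, U} — 6 values for 6 variables — and P appears only in Omar's list, so Omar = P.
The 2 variables Alice and Kira are confined to {O, S}, which locks those values in; drop them from Carol, Ivy, Mona.
So Mona = Q.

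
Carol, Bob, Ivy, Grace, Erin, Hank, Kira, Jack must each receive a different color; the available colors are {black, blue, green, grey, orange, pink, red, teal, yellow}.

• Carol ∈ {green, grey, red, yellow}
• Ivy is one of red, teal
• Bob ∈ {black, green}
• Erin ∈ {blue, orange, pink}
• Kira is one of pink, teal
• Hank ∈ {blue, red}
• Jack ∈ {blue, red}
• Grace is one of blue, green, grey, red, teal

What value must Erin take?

orange

Hank and Jack share exactly the 2 values {blue, red}; by pigeonhole those values go to them, so strike blue, red from Carol, Ivy, Grace, Erin.
Ivy's domain is down to {teal}, so Ivy = teal. Remove teal from Grace, Kira.
Kira must be pink (only option left). Eliminate pink elsewhere: Erin.
So Erin = orange.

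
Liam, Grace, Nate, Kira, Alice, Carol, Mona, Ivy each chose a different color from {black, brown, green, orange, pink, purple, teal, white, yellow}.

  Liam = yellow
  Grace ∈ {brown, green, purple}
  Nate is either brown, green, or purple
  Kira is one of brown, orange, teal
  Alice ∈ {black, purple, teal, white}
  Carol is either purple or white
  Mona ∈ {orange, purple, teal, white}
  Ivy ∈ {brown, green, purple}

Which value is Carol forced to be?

white

Liam's domain is down to {yellow}, so Liam = yellow.
The 7 still-open variables draw from only 7 values {black, brown, green, orange, purple, teal, white}, so each is used; only Alice can be black, hence Alice = black.
Grace, Nate, Ivy share exactly the 3 values {brown, green, purple}; by pigeonhole those values go to them, so strike brown, green, purple from Kira, Carol, Mona.
So Carol = white.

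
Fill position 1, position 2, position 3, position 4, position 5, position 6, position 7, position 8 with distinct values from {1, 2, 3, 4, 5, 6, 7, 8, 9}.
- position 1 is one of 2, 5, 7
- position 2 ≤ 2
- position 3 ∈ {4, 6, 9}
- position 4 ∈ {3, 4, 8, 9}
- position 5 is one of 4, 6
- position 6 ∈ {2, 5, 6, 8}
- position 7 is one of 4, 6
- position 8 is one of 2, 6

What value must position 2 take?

position 5 and position 7 share exactly the 2 values {4, 6}; by pigeonhole those values go to them, so strike 4, 6 from position 3, position 4, position 6, position 8.
That leaves position 3 = 9. So position 4 can't be 9.
position 8 has just one choice, so position 8 = 2. Remove 2 from position 1, position 2, position 6.
So position 2 = 1.

1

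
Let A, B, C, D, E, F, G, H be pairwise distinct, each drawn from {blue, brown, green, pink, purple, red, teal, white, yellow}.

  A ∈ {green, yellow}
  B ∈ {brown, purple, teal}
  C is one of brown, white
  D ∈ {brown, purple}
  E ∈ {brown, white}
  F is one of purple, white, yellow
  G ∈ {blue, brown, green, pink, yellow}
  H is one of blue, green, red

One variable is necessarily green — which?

A

The 2 variables C and E are confined to {brown, white}, which locks those values in; drop them from B, D, F, G.
D's domain is down to {purple}, so D = purple. Strike purple from B, F.
That leaves F = yellow. Remove yellow from A, G.
So green goes to A.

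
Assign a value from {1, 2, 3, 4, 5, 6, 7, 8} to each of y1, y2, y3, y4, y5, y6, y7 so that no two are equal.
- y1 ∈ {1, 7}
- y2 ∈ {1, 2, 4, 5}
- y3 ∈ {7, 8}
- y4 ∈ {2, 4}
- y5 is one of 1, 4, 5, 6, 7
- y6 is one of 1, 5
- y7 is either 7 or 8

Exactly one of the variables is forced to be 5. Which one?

y6

Among the 7 variables, 6 fits only y5 (and all 7 values in {1, 2, 4, 5, 6, 7, 8} must be used), so y5 = 6.
y3 and y7 share exactly the 2 values {7, 8}; by pigeonhole those values go to them, so strike 7, 8 from y1.
That leaves y1 = 1. Strike 1 from y2, y6.
So 5 goes to y6.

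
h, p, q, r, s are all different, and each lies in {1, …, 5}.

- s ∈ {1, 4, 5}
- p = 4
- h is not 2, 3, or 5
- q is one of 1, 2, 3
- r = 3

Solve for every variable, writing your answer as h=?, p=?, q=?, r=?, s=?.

p has just one choice, so p = 4. Remove 4 from h, s.
r's domain is down to {3}, so r = 3. Remove 3 from q.
That leaves h = 1. Eliminate 1 elsewhere: q, s.
q must be 2 (only option left).
s has just one choice, so s = 5.

h=1, p=4, q=2, r=3, s=5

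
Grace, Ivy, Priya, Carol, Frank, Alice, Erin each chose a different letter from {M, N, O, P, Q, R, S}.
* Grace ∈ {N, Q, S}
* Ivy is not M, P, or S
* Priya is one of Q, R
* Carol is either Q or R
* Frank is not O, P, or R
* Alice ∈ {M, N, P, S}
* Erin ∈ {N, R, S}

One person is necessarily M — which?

Among the 7 variables, O fits only Ivy (and all 7 values in {M, N, O, P, Q, R, S} must be used), so Ivy = O.
Among the 6 still-open variables, P fits only Alice (and all 6 values in {M, N, P, Q, R, S} must be used), so Alice = P.
The 5 still-open variables together cover exactly {M, N, Q, R, S} — 5 values for 5 variables — and M appears only in Frank's list, so Frank = M.

Frank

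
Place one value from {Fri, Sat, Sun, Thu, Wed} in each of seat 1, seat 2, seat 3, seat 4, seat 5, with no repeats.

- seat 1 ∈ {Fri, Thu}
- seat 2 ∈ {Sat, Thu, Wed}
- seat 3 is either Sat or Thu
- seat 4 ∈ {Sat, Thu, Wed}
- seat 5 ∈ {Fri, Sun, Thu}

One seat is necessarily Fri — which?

Among the 5 variables, Sun fits only seat 5 (and all 5 values in {Fri, Sat, Sun, Thu, Wed} must be used), so seat 5 = Sun.
The 4 still-open variables together cover exactly {Fri, Sat, Thu, Wed} — 4 values for 4 variables — and Fri appears only in seat 1's list, so seat 1 = Fri.

seat 1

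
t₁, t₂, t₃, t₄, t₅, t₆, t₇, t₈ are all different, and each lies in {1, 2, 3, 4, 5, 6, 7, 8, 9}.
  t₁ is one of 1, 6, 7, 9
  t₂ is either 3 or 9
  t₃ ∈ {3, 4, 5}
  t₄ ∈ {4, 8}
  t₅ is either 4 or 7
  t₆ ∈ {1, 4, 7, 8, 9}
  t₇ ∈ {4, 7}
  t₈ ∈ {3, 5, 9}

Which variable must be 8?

t₄

Among the 8 variables, 6 fits only t₁ (and all 8 values in {1, 3, 4, 5, 6, 7, 8, 9} must be used), so t₁ = 6.
Among the 7 still-open variables, 1 fits only t₆ (and all 7 values in {1, 3, 4, 5, 7, 8, 9} must be used), so t₆ = 1.
Among the 6 still-open variables, 8 fits only t₄ (and all 6 values in {3, 4, 5, 7, 8, 9} must be used), so t₄ = 8.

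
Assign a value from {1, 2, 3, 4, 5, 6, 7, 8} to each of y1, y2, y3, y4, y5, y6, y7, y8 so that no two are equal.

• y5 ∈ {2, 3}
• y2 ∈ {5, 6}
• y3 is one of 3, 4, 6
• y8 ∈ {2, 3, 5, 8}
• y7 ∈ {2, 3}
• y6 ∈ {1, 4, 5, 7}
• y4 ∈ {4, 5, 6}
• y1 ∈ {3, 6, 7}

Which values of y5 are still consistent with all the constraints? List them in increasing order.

Among the 8 variables, 1 fits only y6 (and all 8 values in {1, 2, 3, 4, 5, 6, 7, 8} must be used), so y6 = 1.
The 7 still-open variables draw from only 7 values {2, 3, 4, 5, 6, 7, 8}, so each is used; only y1 can be 7, hence y1 = 7.
The 6 still-open variables draw from only 6 values {2, 3, 4, 5, 6, 8}, so each is used; only y8 can be 8, hence y8 = 8.
y5 and y7 share exactly the 2 values {2, 3}; by pigeonhole those values go to them, so strike 2, 3 from y3.
No further eliminations apply; y5 can still be any of 2, 3.

2, 3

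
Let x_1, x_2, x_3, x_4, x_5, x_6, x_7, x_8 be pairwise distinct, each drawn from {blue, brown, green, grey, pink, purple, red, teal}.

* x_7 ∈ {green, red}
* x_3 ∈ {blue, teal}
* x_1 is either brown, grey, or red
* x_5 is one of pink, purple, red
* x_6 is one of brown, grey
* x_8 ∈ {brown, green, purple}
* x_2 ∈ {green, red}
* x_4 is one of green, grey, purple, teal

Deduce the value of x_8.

The 8 variables together cover exactly {blue, brown, green, grey, pink, purple, red, teal} — 8 values for 8 variables — and blue appears only in x_3's list, so x_3 = blue.
The 7 still-open variables together cover exactly {brown, green, grey, pink, purple, red, teal} — 7 values for 7 variables — and pink appears only in x_5's list, so x_5 = pink.
Among the 6 still-open variables, teal fits only x_4 (and all 6 values in {brown, green, grey, purple, red, teal} must be used), so x_4 = teal.
The 5 still-open variables together cover exactly {brown, green, grey, purple, red} — 5 values for 5 variables — and purple appears only in x_8's list, so x_8 = purple.

purple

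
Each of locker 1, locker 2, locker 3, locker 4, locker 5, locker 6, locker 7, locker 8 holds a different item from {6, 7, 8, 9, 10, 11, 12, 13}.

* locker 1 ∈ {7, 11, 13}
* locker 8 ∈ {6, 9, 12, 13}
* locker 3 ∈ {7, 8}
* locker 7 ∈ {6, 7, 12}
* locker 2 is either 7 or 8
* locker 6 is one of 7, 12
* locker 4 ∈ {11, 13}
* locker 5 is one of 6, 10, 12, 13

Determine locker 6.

Among the 8 variables, 9 fits only locker 8 (and all 8 values in {6, 7, 8, 9, 10, 11, 12, 13} must be used), so locker 8 = 9.
The 7 still-open variables draw from only 7 values {6, 7, 8, 10, 11, 12, 13}, so each is used; only locker 5 can be 10, hence locker 5 = 10.
Among the 6 still-open variables, 6 fits only locker 7 (and all 6 values in {6, 7, 8, 11, 12, 13} must be used), so locker 7 = 6.
The 5 still-open variables together cover exactly {7, 8, 11, 12, 13} — 5 values for 5 variables — and 12 appears only in locker 6's list, so locker 6 = 12.

12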